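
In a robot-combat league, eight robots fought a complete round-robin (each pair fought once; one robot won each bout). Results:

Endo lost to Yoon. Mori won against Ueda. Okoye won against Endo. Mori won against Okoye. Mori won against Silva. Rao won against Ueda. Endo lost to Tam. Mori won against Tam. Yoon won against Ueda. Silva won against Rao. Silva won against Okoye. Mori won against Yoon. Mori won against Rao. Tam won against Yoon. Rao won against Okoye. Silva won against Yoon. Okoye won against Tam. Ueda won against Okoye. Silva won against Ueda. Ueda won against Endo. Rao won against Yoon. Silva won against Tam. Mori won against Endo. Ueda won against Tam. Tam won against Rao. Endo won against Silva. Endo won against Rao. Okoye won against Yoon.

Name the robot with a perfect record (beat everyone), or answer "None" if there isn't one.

Mori has 7 wins out of 7 opponents — a perfect record.

Mori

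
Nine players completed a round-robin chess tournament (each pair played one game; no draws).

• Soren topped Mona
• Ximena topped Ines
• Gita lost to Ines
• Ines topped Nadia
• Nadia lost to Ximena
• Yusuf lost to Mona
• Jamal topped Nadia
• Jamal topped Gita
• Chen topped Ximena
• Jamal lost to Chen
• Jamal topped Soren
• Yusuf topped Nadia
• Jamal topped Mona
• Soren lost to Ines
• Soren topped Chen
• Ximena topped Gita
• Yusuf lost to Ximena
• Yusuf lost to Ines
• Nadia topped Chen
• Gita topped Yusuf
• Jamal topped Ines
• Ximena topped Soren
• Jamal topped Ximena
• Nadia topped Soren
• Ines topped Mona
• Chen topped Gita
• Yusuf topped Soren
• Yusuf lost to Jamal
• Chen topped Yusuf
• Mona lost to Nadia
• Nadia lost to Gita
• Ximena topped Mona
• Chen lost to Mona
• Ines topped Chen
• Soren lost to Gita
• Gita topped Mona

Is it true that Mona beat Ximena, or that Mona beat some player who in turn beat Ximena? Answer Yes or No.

Mona did not beat Ximena directly.
Mona beat Chen, Yusuf. Of those, Chen beat Ximena.

Yes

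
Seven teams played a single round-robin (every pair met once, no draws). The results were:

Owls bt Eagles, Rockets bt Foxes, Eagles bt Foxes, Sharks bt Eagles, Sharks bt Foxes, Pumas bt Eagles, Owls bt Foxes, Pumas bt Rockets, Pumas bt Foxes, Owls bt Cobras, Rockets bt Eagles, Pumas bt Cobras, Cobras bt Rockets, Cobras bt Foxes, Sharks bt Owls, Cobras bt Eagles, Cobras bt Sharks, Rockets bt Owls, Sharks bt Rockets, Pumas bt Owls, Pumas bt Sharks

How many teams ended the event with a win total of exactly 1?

1

Win totals: Foxes 0, Owls 3, Pumas 6, Eagles 1, Rockets 3, Cobras 4, Sharks 4.
Exactly 1: Eagles — 1 team.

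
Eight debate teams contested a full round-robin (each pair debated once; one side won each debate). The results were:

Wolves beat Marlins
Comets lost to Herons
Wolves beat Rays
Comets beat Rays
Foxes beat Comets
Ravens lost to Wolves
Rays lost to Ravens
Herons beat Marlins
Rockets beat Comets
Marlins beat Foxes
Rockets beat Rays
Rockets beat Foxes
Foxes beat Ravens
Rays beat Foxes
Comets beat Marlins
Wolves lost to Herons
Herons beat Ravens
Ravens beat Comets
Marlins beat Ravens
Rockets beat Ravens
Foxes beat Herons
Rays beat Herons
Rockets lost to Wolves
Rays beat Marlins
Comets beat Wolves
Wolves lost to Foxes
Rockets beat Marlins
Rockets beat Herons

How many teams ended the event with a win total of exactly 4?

3

Win totals: Foxes 4, Wolves 4, Marlins 2, Rockets 6, Rays 3, Comets 3, Herons 4, Ravens 2.
Exactly 4: Foxes, Wolves, Herons — 3 teams.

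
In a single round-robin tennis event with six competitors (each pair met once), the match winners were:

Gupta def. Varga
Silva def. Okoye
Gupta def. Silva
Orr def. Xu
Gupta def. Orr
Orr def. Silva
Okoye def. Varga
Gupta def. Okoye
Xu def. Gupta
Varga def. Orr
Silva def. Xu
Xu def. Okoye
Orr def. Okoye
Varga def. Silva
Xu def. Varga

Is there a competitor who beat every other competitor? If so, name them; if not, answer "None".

None

Highest win total is Gupta with 4 (out of 5 possible).
Gupta lost to Xu, so no competitor went undefeated.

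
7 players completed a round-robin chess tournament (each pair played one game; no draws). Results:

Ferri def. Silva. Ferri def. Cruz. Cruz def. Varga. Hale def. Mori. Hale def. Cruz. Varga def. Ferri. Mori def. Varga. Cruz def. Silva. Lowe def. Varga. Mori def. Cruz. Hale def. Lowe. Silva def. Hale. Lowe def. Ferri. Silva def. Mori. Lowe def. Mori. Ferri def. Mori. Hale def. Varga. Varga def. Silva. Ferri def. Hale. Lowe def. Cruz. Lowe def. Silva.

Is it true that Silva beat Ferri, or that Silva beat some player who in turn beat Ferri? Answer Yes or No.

Silva did not beat Ferri directly.
Silva beat Mori, Hale, but each of them lost to Ferri. No two-step path.

No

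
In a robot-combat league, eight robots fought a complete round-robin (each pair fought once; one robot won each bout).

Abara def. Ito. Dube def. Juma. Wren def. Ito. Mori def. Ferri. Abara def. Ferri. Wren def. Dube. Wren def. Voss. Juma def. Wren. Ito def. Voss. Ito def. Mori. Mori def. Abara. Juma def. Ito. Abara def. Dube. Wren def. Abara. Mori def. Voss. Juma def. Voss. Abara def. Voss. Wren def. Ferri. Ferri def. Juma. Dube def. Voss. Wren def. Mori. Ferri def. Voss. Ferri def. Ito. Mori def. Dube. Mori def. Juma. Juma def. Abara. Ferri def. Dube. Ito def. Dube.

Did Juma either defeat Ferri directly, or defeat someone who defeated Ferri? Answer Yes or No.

Yes

Juma did not beat Ferri directly.
Juma beat Voss, Ito, Wren, Abara. Of those, Wren beat Ferri.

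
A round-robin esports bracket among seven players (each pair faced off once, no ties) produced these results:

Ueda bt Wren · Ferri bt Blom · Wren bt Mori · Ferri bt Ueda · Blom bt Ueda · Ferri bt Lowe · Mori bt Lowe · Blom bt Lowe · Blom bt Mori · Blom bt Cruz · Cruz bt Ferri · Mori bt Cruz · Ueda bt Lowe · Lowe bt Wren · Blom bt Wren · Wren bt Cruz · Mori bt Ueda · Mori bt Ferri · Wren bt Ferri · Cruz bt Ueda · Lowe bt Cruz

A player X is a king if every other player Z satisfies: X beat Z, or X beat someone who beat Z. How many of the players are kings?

Blom reaches everyone (king).
Ueda cannot reach Blom in two steps.
Lowe cannot reach Blom in two steps.
Wren reaches everyone (king).
Mori reaches everyone (king).
Cruz cannot reach Mori in two steps.
Ferri reaches everyone (king).
Kings: Blom, Wren, Mori, Ferri — 4.

4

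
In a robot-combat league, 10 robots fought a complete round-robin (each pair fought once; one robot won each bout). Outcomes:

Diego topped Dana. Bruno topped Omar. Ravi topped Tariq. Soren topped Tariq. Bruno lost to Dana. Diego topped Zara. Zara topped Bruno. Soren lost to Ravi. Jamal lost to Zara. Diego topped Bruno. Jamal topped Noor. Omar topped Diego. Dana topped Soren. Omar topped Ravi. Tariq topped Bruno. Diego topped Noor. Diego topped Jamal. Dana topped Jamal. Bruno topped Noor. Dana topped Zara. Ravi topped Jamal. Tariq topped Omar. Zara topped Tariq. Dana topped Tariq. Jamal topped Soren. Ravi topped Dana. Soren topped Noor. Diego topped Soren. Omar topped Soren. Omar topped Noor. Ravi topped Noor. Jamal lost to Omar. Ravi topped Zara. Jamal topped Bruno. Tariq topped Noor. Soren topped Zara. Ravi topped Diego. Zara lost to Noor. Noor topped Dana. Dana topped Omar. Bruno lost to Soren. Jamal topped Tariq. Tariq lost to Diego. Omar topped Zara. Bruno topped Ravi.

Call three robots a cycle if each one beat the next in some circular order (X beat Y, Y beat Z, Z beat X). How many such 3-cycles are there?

26

Win totals: Jamal 4, Zara 3, Bruno 3, Dana 6, Soren 4, Tariq 3, Omar 6, Diego 7, Ravi 7, Noor 2.
A robot with w wins dominates both others in C(w,2) triples; summing gives 6 + 3 + 3 + 15 + 6 + 3 + 15 + 21 + 21 + 1 = 94 transitive triples.
Total triples C(10,3) = 120, so cyclic triples = 120 − 94 = 26.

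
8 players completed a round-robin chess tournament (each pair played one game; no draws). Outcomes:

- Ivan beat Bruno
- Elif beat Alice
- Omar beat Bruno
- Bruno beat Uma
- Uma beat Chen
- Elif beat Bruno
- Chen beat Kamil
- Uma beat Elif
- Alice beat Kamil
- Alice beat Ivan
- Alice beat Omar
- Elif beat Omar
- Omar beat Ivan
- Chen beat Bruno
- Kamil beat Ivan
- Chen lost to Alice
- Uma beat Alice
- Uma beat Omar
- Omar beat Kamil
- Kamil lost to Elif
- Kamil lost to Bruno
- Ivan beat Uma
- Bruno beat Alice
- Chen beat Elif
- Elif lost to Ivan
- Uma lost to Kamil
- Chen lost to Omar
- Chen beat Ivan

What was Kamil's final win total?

2

Kamil's results: beat Uma, Ivan; lost to Elif, Alice, Omar, Bruno, Chen.
That is 2 wins.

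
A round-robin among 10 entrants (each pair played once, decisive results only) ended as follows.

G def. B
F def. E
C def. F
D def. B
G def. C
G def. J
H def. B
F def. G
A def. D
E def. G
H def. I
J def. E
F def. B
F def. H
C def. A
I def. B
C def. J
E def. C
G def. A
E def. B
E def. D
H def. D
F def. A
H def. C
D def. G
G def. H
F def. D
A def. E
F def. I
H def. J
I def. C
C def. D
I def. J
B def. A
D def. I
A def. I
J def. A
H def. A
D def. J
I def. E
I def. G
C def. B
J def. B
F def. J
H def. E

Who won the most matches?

Win totals: A 3, B 1, C 5, D 4, E 4, F 8, G 5, H 7, I 5, J 3.
F leads with 8 wins (next highest: 7).

F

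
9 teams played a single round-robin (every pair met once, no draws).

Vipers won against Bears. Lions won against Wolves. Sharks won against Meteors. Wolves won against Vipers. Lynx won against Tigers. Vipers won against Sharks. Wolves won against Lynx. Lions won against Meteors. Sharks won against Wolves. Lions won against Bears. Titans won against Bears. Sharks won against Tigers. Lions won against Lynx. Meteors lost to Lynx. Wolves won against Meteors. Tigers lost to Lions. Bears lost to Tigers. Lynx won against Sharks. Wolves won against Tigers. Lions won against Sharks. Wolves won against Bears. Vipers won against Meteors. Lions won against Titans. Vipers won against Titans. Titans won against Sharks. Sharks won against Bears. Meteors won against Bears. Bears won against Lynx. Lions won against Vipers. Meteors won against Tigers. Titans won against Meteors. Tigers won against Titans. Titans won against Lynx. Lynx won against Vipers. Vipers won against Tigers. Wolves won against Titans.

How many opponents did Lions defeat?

8

Lions' results: beat Sharks, Tigers, Meteors, Bears, Titans, Lynx, Wolves, Vipers; lost to no one.
That is 8 wins.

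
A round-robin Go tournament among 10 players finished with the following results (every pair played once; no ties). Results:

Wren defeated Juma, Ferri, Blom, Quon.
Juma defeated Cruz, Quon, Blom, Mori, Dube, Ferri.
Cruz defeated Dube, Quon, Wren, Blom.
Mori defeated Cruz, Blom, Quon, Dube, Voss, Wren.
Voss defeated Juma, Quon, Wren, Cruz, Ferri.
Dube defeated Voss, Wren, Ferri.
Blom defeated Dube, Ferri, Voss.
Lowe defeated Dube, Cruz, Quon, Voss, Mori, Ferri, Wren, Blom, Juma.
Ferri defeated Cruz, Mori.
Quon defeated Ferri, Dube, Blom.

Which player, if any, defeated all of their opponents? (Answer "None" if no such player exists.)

Lowe has 9 wins out of 9 opponents — a perfect record.

Lowe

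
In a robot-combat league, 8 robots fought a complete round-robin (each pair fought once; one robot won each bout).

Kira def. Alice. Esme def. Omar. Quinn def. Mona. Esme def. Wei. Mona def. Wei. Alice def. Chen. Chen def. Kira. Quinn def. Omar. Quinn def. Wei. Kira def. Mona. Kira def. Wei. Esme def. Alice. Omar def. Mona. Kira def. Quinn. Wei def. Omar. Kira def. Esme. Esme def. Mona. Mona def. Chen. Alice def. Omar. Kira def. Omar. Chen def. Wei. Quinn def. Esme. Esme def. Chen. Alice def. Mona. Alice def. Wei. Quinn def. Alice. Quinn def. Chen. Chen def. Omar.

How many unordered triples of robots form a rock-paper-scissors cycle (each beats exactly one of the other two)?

Win totals: Quinn 6, Chen 3, Mona 2, Kira 6, Wei 1, Omar 1, Alice 4, Esme 5.
A robot with w wins dominates both others in C(w,2) triples; summing gives 15 + 3 + 1 + 15 + 0 + 0 + 6 + 10 = 50 transitive triples.
Total triples C(8,3) = 56, so cyclic triples = 56 − 50 = 6.

6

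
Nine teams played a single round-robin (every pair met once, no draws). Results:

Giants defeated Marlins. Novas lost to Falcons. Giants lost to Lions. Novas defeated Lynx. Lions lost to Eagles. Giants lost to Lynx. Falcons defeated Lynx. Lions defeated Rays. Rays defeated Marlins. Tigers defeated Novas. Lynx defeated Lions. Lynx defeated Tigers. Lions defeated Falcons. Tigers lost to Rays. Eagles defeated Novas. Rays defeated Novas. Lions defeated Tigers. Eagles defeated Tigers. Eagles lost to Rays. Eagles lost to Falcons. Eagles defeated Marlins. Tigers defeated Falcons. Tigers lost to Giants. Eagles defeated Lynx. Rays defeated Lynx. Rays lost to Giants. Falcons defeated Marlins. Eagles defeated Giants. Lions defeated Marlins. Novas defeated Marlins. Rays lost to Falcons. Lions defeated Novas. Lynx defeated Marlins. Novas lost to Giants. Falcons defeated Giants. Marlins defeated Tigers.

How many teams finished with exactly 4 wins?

Win totals: Tigers 2, Novas 2, Giants 4, Lynx 4, Marlins 1, Lions 6, Rays 5, Falcons 6, Eagles 6.
Exactly 4: Giants, Lynx — 2 teams.

2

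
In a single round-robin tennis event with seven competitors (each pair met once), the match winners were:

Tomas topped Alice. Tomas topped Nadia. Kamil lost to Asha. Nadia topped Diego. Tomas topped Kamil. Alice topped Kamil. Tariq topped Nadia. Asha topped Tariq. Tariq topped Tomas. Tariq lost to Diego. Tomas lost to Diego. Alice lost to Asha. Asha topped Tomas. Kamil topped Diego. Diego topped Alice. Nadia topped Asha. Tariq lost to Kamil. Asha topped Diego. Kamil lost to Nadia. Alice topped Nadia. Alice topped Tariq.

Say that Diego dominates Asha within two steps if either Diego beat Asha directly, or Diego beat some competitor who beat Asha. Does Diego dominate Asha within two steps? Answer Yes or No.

No

Diego did not beat Asha directly.
Diego beat Tariq, Alice, Tomas, but each of them lost to Asha. No two-step path.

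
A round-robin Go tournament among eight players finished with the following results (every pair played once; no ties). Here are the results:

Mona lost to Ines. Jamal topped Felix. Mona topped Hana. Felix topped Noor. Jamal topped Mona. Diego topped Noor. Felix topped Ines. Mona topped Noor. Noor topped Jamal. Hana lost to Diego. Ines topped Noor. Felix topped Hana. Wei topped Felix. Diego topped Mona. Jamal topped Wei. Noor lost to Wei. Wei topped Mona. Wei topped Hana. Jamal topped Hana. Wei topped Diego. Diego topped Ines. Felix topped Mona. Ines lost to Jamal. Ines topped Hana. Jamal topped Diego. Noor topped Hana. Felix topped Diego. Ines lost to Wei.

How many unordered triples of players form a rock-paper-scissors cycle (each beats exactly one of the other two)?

Win totals: Mona 2, Hana 0, Jamal 6, Noor 2, Ines 3, Wei 6, Diego 4, Felix 5.
A player with w wins dominates both others in C(w,2) triples; summing gives 1 + 0 + 15 + 1 + 3 + 15 + 6 + 10 = 51 transitive triples.
Total triples C(8,3) = 56, so cyclic triples = 56 − 51 = 5.

5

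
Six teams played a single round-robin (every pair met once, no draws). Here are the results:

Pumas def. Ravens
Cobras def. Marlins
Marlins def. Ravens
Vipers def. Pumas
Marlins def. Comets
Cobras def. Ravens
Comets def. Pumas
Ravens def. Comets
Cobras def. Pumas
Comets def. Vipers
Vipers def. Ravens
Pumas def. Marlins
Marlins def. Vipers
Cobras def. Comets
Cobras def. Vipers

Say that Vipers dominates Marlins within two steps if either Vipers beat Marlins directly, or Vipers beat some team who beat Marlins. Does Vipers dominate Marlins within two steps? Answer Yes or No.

Vipers did not beat Marlins directly.
Vipers beat Ravens, Pumas. Of those, Pumas beat Marlins.

Yes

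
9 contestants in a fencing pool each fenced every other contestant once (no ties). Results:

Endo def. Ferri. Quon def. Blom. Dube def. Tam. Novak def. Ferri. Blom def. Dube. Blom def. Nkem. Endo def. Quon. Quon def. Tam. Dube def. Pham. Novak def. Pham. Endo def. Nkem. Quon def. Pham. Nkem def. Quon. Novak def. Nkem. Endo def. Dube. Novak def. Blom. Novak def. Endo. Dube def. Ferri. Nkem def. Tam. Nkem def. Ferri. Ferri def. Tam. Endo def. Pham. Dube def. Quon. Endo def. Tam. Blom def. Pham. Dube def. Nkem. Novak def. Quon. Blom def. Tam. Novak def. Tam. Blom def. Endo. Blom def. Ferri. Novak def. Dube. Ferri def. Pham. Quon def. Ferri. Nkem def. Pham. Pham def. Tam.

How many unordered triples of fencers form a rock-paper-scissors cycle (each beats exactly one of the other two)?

3

Win totals: Pham 1, Novak 8, Endo 6, Blom 6, Tam 0, Ferri 2, Dube 5, Nkem 4, Quon 4.
A fencer with w wins dominates both others in C(w,2) triples; summing gives 0 + 28 + 15 + 15 + 0 + 1 + 10 + 6 + 6 = 81 transitive triples.
Total triples C(9,3) = 84, so cyclic triples = 84 − 81 = 3.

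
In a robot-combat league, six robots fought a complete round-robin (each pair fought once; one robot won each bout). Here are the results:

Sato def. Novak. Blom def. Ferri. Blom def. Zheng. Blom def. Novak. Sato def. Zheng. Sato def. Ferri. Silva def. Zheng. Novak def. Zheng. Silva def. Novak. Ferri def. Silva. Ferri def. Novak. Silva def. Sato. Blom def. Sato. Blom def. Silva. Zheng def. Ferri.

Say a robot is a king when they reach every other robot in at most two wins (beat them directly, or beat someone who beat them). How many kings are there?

1

Zheng cannot reach Sato, Blom in two steps.
Silva cannot reach Blom in two steps.
Novak cannot reach Silva, Sato, Blom in two steps.
Sato cannot reach Blom in two steps.
Blom reaches everyone (king).
Ferri cannot reach Blom in two steps.
Kings: Blom — 1.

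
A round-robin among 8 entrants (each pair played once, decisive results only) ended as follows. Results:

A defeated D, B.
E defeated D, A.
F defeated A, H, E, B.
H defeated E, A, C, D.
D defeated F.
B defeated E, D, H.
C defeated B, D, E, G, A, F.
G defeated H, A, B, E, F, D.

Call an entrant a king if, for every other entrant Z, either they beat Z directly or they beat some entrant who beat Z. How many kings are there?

3

A cannot reach C, G in two steps.
B cannot reach G in two steps.
C reaches everyone (king).
D cannot reach C, G in two steps.
E cannot reach C, G, H in two steps.
F cannot reach G in two steps.
G reaches everyone (king).
H reaches everyone (king).
Kings: C, G, H — 3.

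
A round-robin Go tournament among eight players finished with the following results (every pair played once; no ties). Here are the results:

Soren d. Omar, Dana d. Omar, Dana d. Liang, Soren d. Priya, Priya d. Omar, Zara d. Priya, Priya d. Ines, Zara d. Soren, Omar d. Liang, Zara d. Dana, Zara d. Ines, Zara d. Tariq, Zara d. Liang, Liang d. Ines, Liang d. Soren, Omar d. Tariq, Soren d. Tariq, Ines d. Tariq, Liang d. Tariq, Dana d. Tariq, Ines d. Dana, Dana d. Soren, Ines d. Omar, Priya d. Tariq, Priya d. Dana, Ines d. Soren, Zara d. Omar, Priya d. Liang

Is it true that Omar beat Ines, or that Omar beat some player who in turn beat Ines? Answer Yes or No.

Yes

Omar did not beat Ines directly.
Omar beat Tariq, Liang. Of those, Liang beat Ines.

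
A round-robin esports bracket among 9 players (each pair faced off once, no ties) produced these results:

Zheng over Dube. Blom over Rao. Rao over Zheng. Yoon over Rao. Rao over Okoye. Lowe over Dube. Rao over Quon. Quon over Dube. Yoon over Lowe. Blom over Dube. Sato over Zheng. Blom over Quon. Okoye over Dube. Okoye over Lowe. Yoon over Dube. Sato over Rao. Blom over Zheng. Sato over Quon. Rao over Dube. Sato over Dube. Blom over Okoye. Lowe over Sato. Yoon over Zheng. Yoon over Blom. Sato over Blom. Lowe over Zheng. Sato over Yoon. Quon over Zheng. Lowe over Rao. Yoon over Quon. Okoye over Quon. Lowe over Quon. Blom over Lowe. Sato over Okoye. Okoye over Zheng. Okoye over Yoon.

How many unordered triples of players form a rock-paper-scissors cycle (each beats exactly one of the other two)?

6

Win totals: Lowe 5, Rao 4, Dube 0, Zheng 1, Okoye 5, Quon 2, Blom 6, Yoon 6, Sato 7.
A player with w wins dominates both others in C(w,2) triples; summing gives 10 + 6 + 0 + 0 + 10 + 1 + 15 + 15 + 21 = 78 transitive triples.
Total triples C(9,3) = 84, so cyclic triples = 84 − 78 = 6.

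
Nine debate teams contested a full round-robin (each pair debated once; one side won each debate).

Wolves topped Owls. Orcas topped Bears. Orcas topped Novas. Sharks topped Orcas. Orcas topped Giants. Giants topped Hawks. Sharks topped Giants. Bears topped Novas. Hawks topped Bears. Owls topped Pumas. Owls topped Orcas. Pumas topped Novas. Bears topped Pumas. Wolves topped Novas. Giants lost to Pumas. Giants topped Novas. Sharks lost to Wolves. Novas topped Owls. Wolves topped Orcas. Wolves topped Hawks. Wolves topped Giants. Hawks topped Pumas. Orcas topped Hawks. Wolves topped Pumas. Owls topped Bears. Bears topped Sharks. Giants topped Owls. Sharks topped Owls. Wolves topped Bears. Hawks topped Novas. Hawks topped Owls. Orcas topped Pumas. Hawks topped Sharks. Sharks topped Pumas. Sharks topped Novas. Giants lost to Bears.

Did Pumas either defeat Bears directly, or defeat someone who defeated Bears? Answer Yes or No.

No

Pumas did not beat Bears directly.
Pumas beat Novas, Giants, but each of them lost to Bears. No two-step path.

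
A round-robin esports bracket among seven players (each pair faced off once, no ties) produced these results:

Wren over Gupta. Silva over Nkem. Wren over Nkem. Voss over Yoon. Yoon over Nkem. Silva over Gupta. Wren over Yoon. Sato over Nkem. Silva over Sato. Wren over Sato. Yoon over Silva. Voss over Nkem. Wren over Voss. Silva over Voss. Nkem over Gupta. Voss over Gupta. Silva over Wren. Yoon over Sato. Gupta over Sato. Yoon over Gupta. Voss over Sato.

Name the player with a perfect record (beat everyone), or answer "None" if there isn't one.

None

Highest win total is Wren with 5 (out of 6 possible).
Wren lost to Silva, so no player went undefeated.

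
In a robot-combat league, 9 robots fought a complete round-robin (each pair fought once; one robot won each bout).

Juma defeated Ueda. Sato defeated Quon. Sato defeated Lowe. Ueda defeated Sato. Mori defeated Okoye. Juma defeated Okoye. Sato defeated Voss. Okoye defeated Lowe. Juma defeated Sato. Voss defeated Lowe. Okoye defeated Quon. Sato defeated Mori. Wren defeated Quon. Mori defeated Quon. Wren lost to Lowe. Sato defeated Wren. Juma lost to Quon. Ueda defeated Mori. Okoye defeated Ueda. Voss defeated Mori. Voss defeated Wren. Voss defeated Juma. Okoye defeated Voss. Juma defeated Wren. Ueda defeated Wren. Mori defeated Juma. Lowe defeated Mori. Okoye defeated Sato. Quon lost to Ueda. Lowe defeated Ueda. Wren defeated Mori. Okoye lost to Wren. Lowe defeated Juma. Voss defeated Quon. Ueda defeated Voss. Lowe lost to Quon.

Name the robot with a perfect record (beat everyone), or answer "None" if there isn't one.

None

Highest win total is Voss with 5 (out of 8 possible).
Voss lost to Ueda, Sato, Okoye, so no robot went undefeated.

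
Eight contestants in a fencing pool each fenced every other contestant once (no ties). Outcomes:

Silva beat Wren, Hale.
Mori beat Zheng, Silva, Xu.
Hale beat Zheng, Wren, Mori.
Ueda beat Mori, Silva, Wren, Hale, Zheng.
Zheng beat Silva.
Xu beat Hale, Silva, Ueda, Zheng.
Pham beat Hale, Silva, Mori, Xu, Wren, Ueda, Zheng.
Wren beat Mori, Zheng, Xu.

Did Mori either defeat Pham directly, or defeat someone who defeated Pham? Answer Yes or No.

No

Mori did not beat Pham directly.
Mori beat Xu, Zheng, Silva, but each of them lost to Pham. No two-step path.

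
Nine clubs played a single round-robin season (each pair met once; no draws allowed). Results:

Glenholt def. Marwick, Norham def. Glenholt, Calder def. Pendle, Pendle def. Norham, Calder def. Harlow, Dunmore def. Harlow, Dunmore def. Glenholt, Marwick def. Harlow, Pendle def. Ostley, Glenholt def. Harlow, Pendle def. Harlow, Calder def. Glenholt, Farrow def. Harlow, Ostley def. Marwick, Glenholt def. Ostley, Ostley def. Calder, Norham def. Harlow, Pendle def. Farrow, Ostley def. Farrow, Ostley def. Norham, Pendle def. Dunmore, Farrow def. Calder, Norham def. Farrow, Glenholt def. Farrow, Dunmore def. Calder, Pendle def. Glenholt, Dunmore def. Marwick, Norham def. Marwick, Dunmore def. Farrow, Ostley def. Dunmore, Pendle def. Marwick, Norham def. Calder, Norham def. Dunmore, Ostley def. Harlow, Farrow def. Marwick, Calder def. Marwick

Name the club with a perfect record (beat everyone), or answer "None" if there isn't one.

None

Highest win total is Pendle with 7 (out of 8 possible).
Pendle lost to Calder, so no club went undefeated.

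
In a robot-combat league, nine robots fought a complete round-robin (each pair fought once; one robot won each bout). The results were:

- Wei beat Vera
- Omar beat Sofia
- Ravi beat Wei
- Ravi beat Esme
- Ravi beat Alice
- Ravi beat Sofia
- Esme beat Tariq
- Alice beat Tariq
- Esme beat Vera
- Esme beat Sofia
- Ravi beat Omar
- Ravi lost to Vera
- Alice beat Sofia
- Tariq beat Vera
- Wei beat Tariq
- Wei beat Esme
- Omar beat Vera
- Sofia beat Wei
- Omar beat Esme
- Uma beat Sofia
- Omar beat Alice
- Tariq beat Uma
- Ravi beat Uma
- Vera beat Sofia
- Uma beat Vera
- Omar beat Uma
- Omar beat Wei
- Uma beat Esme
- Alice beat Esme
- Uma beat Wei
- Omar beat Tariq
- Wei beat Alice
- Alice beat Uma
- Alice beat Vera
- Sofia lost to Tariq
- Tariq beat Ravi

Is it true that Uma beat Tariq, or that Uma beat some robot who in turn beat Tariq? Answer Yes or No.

Uma did not beat Tariq directly.
Uma beat Esme, Sofia, Vera, Wei. Of those, Esme beat Tariq.

Yes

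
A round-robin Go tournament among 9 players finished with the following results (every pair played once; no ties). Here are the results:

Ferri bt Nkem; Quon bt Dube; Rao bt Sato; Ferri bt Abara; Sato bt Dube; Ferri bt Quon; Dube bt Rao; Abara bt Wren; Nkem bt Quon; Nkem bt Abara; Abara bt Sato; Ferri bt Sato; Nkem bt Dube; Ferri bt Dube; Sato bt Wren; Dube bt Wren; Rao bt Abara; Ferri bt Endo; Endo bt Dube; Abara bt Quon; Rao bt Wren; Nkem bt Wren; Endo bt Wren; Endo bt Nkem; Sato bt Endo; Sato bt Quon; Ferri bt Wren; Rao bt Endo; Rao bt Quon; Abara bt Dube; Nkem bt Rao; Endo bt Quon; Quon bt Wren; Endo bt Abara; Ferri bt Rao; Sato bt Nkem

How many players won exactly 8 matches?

1

Win totals: Nkem 5, Ferri 8, Wren 0, Rao 5, Quon 2, Endo 5, Abara 4, Dube 2, Sato 5.
Exactly 8: Ferri — 1 player.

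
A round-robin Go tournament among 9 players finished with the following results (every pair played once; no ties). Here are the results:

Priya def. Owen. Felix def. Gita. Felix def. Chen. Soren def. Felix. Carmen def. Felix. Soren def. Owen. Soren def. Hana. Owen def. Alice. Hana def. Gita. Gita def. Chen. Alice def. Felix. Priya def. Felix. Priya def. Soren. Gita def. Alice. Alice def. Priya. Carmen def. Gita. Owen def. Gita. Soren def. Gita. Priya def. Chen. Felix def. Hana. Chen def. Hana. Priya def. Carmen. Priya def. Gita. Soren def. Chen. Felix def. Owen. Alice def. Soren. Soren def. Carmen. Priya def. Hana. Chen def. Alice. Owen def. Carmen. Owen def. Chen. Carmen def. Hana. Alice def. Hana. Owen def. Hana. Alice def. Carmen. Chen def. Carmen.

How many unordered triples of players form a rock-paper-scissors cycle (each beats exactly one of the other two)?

15

Win totals: Hana 1, Felix 4, Alice 5, Owen 5, Carmen 3, Priya 7, Soren 6, Gita 2, Chen 3.
A player with w wins dominates both others in C(w,2) triples; summing gives 0 + 6 + 10 + 10 + 3 + 21 + 15 + 1 + 3 = 69 transitive triples.
Total triples C(9,3) = 84, so cyclic triples = 84 − 69 = 15.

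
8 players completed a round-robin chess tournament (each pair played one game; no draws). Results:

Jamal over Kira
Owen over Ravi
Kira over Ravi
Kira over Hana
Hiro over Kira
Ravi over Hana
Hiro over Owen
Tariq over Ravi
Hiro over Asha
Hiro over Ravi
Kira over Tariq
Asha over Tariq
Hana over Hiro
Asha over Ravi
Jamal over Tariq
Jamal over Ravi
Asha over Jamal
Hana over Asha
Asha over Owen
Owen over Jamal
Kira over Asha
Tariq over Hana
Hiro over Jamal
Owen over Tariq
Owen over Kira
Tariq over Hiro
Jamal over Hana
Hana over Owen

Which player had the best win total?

Win totals: Hana 3, Kira 4, Ravi 1, Asha 4, Tariq 3, Jamal 4, Owen 4, Hiro 5.
Hiro leads with 5 wins (next highest: 4).

Hiro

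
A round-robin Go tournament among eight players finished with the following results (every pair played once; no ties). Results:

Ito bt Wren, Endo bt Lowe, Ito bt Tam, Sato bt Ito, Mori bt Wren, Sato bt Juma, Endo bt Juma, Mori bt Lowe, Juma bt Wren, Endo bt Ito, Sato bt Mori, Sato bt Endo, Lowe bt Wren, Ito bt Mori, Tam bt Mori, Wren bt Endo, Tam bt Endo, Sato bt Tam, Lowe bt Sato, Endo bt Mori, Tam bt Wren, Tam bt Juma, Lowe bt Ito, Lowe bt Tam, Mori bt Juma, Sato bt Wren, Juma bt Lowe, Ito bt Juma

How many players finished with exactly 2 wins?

Win totals: Wren 1, Mori 3, Lowe 4, Sato 6, Tam 4, Endo 4, Juma 2, Ito 4.
Exactly 2: Juma — 1 player.

1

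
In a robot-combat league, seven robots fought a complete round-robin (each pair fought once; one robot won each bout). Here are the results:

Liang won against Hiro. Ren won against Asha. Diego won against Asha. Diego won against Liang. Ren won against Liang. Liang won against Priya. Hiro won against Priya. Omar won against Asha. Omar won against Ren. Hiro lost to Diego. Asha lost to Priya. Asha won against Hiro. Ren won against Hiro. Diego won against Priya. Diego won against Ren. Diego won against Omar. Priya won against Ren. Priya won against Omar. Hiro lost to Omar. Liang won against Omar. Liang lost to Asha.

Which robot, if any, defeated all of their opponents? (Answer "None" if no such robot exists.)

Diego has 6 wins out of 6 opponents — a perfect record.

Diego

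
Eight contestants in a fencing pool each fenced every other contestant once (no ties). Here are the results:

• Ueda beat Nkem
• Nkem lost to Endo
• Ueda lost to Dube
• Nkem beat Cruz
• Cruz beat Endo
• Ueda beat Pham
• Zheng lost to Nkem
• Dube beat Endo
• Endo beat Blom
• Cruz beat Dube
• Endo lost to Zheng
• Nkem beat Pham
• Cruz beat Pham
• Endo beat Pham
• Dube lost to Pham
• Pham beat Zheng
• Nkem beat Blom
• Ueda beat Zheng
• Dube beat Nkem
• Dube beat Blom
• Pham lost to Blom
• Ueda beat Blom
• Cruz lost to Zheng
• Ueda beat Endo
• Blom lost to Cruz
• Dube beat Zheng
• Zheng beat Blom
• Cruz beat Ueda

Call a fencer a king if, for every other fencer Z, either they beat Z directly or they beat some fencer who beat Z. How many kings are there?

6

Zheng reaches everyone (king).
Cruz reaches everyone (king).
Nkem reaches everyone (king).
Pham reaches everyone (king).
Blom cannot reach Cruz, Nkem, Ueda, Endo in two steps.
Dube reaches everyone (king).
Ueda reaches everyone (king).
Endo cannot reach Ueda in two steps.
Kings: Zheng, Cruz, Nkem, Pham, Dube, Ueda — 6.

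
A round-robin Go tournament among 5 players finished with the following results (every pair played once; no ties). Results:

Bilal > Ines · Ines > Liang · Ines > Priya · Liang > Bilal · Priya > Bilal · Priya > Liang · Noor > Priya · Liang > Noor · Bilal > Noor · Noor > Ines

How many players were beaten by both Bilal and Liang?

Bilal beat: Ines, Noor.
Liang beat: Bilal, Noor.
Both beat: Noor — 1.

1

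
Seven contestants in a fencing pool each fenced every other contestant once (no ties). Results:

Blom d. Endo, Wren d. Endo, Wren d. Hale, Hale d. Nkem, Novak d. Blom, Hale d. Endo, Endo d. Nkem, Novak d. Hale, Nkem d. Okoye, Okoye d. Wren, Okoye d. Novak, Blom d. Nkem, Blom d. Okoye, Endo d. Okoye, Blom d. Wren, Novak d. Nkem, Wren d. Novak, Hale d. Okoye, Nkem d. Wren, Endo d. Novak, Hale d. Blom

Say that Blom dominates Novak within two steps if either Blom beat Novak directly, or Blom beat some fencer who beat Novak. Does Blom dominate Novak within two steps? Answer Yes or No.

Blom did not beat Novak directly.
Blom beat Endo, Nkem, Okoye, Wren. Of those, Endo beat Novak.

Yes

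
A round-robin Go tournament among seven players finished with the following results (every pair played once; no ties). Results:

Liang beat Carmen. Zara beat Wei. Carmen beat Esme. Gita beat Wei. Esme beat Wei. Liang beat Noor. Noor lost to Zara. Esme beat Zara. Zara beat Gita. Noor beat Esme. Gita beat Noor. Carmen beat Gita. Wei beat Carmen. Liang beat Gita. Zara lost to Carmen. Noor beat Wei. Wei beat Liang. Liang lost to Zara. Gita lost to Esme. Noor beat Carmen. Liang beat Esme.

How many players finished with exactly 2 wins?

2

Win totals: Liang 4, Esme 3, Wei 2, Zara 4, Carmen 3, Noor 3, Gita 2.
Exactly 2: Wei, Gita — 2 players.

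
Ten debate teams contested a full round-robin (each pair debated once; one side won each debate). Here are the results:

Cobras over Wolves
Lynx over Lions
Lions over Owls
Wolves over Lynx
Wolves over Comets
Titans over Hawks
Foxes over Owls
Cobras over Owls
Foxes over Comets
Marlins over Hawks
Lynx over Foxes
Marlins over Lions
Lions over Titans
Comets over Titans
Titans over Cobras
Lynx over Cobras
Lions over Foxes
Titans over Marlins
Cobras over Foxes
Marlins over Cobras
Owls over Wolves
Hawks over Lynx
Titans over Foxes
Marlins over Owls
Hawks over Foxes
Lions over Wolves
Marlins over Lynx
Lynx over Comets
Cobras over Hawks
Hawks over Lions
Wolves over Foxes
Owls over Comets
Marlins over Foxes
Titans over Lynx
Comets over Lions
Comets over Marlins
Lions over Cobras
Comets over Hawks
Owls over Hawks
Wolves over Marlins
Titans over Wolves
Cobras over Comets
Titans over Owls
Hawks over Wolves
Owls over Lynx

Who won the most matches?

Titans

Win totals: Wolves 4, Owls 4, Lynx 4, Hawks 4, Titans 7, Lions 5, Foxes 2, Cobras 5, Marlins 6, Comets 4.
Titans leads with 7 wins (next highest: 6).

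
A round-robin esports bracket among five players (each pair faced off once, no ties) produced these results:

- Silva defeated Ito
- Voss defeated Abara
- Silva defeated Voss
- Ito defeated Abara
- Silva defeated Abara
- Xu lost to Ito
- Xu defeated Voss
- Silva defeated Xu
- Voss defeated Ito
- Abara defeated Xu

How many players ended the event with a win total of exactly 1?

Win totals: Xu 1, Silva 4, Voss 2, Ito 2, Abara 1.
Exactly 1: Xu, Abara — 2 players.

2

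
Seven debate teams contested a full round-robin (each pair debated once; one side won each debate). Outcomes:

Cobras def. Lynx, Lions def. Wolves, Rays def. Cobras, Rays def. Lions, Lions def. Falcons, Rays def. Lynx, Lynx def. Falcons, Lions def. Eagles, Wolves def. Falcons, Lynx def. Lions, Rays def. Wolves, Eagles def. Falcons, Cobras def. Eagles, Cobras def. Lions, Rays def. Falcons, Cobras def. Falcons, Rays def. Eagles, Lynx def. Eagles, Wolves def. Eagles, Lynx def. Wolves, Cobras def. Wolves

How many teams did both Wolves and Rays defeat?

2

Wolves beat: Eagles, Falcons.
Rays beat: Wolves, Eagles, Lions, Cobras, Falcons, Lynx.
Both beat: Eagles, Falcons — 2.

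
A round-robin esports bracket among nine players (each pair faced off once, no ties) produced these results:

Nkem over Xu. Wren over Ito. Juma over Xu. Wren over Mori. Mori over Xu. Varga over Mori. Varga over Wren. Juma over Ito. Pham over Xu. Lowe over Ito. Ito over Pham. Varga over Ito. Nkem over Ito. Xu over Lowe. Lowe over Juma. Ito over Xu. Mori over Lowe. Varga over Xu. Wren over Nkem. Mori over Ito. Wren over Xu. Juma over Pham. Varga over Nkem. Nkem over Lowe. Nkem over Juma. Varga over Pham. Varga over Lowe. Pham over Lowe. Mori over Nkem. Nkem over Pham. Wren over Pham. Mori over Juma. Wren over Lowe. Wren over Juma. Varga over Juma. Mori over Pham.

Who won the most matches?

Win totals: Pham 2, Varga 8, Mori 6, Wren 7, Nkem 5, Juma 3, Lowe 2, Xu 1, Ito 2.
Varga leads with 8 wins (next highest: 7).

Varga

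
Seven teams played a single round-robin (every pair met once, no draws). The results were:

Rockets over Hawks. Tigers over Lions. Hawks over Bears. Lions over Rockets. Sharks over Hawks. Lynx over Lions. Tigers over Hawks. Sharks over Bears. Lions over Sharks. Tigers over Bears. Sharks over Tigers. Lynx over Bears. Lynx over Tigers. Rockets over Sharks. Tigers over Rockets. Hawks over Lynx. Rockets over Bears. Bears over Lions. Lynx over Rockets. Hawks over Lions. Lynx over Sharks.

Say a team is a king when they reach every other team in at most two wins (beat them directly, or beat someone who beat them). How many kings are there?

Sharks reaches everyone (king).
Bears cannot reach Lynx, Tigers, Hawks in two steps.
Lions cannot reach Lynx in two steps.
Lynx reaches everyone (king).
Tigers reaches everyone (king).
Hawks reaches everyone (king).
Rockets reaches everyone (king).
Kings: Sharks, Lynx, Tigers, Hawks, Rockets — 5.

5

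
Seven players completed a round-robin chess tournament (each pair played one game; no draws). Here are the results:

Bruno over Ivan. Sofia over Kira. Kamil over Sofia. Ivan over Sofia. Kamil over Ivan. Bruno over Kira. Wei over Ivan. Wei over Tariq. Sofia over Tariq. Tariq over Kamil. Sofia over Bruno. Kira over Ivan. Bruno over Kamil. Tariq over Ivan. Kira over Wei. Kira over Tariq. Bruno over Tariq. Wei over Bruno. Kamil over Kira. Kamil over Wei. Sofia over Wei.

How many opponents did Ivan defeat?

1

Ivan's results: beat Sofia; lost to Bruno, Kira, Tariq, Wei, Kamil.
That is 1 win.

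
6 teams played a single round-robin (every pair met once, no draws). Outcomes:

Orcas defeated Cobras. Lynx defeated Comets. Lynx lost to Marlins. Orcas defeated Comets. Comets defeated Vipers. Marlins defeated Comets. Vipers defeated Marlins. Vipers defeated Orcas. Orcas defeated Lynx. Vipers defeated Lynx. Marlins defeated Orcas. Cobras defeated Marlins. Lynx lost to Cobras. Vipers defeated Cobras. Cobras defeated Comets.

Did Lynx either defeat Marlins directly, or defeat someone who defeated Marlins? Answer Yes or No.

Lynx did not beat Marlins directly.
Lynx beat Comets, but each of them lost to Marlins. No two-step path.

No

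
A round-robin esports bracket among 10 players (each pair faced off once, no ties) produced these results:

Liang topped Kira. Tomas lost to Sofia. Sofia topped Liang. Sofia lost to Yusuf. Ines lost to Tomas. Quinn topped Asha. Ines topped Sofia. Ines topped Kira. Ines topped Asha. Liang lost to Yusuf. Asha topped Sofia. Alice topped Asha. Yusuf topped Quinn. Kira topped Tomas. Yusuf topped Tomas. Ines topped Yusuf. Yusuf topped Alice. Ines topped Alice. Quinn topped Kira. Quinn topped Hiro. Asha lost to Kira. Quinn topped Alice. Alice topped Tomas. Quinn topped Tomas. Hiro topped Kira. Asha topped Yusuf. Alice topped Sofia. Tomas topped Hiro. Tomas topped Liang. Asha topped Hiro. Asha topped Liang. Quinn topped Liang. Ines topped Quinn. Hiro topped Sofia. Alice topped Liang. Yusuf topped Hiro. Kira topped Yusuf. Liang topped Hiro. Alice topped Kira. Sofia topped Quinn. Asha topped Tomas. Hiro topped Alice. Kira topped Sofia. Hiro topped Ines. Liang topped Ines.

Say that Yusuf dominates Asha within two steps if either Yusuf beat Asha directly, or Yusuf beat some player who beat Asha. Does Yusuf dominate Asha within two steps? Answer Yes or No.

Yusuf did not beat Asha directly.
Yusuf beat Sofia, Tomas, Quinn, Alice, Liang, Hiro. Of those, Quinn beat Asha.

Yes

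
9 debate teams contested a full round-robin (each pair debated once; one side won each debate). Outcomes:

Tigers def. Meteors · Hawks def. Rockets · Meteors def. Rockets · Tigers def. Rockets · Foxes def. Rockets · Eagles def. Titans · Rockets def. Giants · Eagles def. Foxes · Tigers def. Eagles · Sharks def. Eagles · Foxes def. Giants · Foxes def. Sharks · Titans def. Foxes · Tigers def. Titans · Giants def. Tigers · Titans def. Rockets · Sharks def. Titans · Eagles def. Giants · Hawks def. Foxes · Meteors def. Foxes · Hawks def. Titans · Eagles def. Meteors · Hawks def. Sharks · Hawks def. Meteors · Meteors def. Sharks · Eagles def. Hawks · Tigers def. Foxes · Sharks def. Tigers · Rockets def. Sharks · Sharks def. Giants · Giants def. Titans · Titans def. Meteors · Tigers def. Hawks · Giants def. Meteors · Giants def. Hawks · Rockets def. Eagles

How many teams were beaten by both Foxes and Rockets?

Foxes beat: Giants, Rockets, Sharks.
Rockets beat: Giants, Eagles, Sharks.
Both beat: Giants, Sharks — 2.

2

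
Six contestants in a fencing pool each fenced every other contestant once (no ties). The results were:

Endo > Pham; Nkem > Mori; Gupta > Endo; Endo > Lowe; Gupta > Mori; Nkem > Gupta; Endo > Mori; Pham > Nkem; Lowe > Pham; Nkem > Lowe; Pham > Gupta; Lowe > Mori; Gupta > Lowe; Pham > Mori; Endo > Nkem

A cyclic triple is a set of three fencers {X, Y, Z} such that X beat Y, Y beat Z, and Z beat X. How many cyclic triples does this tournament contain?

Of the C(6,3) = 20 triples, the cyclic ones are: {Endo, Gupta, Nkem}; {Endo, Gupta, Pham}; {Gupta, Lowe, Pham}; {Lowe, Nkem, Pham}.
That is 4.

4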